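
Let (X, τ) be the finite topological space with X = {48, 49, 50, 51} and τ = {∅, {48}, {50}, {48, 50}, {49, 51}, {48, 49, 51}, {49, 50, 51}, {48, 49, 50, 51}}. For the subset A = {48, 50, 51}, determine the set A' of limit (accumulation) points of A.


A' = {49}

For each x ∈ X, list the open sets U ∈ τ with x ∈ U, then check whether U ∩ (A ∖ {x}) ≠ ∅ for every such U.
  x = 48: open {48} ∋ x has {48} ∩ (A ∖ {48}) = ∅, so x is NOT a limit point.
  x = 49: opens ∋ x are {49, 51}, {48, 49, 51}, {49, 50, 51}, {48, 49, 50, 51}; each meets A ∖ {49}, so x IS a limit point.
  x = 50: open {50} ∋ x has {50} ∩ (A ∖ {50}) = ∅, so x is NOT a limit point.
  x = 51: open {49, 51} ∋ x has {49, 51} ∩ (A ∖ {51}) = ∅, so x is NOT a limit point.
Collecting: A' = {49}.


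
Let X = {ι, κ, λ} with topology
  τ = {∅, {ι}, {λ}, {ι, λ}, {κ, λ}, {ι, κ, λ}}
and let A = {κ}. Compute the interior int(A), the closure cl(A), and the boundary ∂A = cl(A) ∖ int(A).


int(A) = ∅, cl(A) = {κ}, ∂A = {κ}.

Closed sets in (X, τ) are complements of opens:
  closed(X, τ) = {∅, {ι}, {κ}, {ι, κ}, {κ, λ}, {ι, κ, λ}}.
int(A) = ⋃ {U ∈ τ : U ⊆ A}. Opens contained in A: ∅.
Taking the union of these: int(A) = ∅.
cl(A) = ⋂ {C closed : A ⊆ C}. Closed sets containing A: {κ}, {ι, κ}, {κ, λ}, {ι, κ, λ}.
Intersecting these: cl(A) = {κ}.
∂A = cl(A) ∖ int(A) = {κ} ∖ ∅ = {κ}.


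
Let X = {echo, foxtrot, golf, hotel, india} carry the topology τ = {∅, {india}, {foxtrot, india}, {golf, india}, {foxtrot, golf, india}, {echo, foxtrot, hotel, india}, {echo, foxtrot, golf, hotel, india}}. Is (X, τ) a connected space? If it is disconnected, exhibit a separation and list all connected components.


(X, τ) is connected.

Find clopen sets (U ∈ τ with X ∖ U ∈ τ):
  U = ∅, X ∖ U = {echo, foxtrot, golf, hotel, india} — both open, so U is clopen.
  U = {echo, foxtrot, golf, hotel, india}, X ∖ U = ∅ — both open, so U is clopen.
Only trivial clopens (∅ and X) exist, so (X, τ) is connected.
Compute connected components by grouping points that agree on all clopens:
  component: {echo, foxtrot, golf, hotel, india}


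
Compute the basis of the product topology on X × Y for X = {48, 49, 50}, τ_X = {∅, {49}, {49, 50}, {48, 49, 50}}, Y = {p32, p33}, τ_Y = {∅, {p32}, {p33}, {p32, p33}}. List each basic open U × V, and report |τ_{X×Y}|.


Basis B = {∅ × ∅, {49} × {p32}, {49} × {p33}, {49} × {p32, p33}, {49, 50} × {p32}, {49, 50} × {p33}, {48, 49, 50} × {p32}, {48, 49, 50} × {p33}, {49, 50} × {p32, p33}, {48, 49, 50} × {p32, p33}}; |τ_{X×Y}| = 16.

Enumerate products U × V with U ∈ τ_X, V ∈ τ_Y (deduplicated):
  ∅ × ∅ = {} (∅)
  {49} × {p32} = {(49,p32)}
  {49} × {p33} = {(49,p33)}
  {49} × {p32, p33} = {(49,p32), (49,p33)}
  {49, 50} × {p32} = {(49,p32), (50,p32)}
  {49, 50} × {p33} = {(49,p33), (50,p33)}
  {48, 49, 50} × {p32} = {(48,p32), (49,p32), (50,p32)}
  {48, 49, 50} × {p33} = {(48,p33), (49,p33), (50,p33)}
  {49, 50} × {p32, p33} = {(49,p32), (49,p33), (50,p32), (50,p33)}
  {48, 49, 50} × {p32, p33} = {(48,p32), (48,p33), (49,p32), (49,p33), (50,p32), (50,p33)}
These 10 distinct sets form the basis B.
Close under arbitrary unions to get τ_{X×Y}; counting gives |τ_{X×Y}| = 16.


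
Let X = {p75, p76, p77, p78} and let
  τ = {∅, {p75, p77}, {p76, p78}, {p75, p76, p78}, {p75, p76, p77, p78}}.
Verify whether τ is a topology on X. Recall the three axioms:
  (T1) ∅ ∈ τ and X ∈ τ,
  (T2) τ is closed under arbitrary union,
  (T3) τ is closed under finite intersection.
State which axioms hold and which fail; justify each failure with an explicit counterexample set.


τ is NOT a topology on X.

Axiom (T1): ∅ ∈ τ? Yes; X ∈ τ? Yes.
Axiom (T2/T3): check pairwise unions and intersections of members of τ.
Counterexample for (T3): {p75, p77} ∩ {p75, p76, p78} = {p75} ∉ τ. Therefore τ is NOT a topology.


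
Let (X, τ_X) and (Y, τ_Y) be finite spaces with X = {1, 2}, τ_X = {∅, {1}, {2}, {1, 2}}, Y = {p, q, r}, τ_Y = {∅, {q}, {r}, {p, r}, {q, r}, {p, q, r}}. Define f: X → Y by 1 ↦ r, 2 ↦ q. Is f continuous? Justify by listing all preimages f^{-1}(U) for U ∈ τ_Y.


f IS continuous.

Compute f^{-1}(U) for each U ∈ τ_Y:
  U = ∅: f^{-1}(U) = ∅ ∈ τ_X ✓.
  U = {q}: f^{-1}(U) = {2} ∈ τ_X ✓.
  U = {r}: f^{-1}(U) = {1} ∈ τ_X ✓.
  U = {p, r}: f^{-1}(U) = {1} ∈ τ_X ✓.
  U = {q, r}: f^{-1}(U) = {1, 2} ∈ τ_X ✓.
  U = {p, q, r}: f^{-1}(U) = {1, 2} ∈ τ_X ✓.
Every preimage lies in τ_X, so f IS continuous.


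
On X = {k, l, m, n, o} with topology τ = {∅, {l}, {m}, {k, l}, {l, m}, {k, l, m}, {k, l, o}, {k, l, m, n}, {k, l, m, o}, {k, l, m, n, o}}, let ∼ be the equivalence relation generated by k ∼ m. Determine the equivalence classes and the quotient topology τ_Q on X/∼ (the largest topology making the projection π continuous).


X/∼ = {[k=m], [l], [n], [o]}; |τ_Q| = 6.

Equivalence classes: [k=m], [l], [n], [o].
Quotient map π: X → X/∼ sends k ↦ [k=m], l ↦ [l], m ↦ [k=m], n ↦ [n], o ↦ [o].
For each subset V ⊆ X/∼, compute π^{-1}(V) ⊆ X and check whether π^{-1}(V) ∈ τ. V is open in τ_Q iff π^{-1}(V) ∈ τ.
  V = {}: π^{-1}(V) = ∅ ∈ τ ✓.
  V = {[k=m]}: π^{-1}(V) = {k, m} ∉ τ ✗.
  V = {[l]}: π^{-1}(V) = {l} ∈ τ ✓.
  V = {[k=m], [l]}: π^{-1}(V) = {k, l, m} ∈ τ ✓.
  V = {[n]}: π^{-1}(V) = {n} ∉ τ ✗.
  V = {[k=m], [n]}: π^{-1}(V) = {k, m, n} ∉ τ ✗.
  V = {[l], [n]}: π^{-1}(V) = {l, n} ∉ τ ✗.
  V = {[k=m], [l], [n]}: π^{-1}(V) = {k, l, m, n} ∈ τ ✓.
  V = {[o]}: π^{-1}(V) = {o} ∉ τ ✗.
  V = {[k=m], [o]}: π^{-1}(V) = {k, m, o} ∉ τ ✗.
  V = {[l], [o]}: π^{-1}(V) = {l, o} ∉ τ ✗.
  V = {[k=m], [l], [o]}: π^{-1}(V) = {k, l, m, o} ∈ τ ✓.
  V = {[n], [o]}: π^{-1}(V) = {n, o} ∉ τ ✗.
  V = {[k=m], [n], [o]}: π^{-1}(V) = {k, m, n, o} ∉ τ ✗.
  V = {[l], [n], [o]}: π^{-1}(V) = {l, n, o} ∉ τ ✗.
  V = {[k=m], [l], [n], [o]}: π^{-1}(V) = {k, l, m, n, o} ∈ τ ✓.
Open sets in the quotient: τ_Q = {{}, {[l]}, {[k=m], [l]}, {[k=m], [l], [n]}, {[k=m], [l], [o]}, {[k=m], [l], [n], [o]}} (6 elements).


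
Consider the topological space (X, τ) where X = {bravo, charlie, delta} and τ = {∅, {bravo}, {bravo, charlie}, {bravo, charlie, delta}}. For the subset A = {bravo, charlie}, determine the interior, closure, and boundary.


int(A) = {bravo, charlie}, cl(A) = {bravo, charlie, delta}, ∂A = {delta}.

Closed sets in (X, τ) are complements of opens:
  closed(X, τ) = {∅, {delta}, {charlie, delta}, {bravo, charlie, delta}}.
int(A) = ⋃ {U ∈ τ : U ⊆ A}. Opens contained in A: ∅, {bravo}, {bravo, charlie}.
Taking the union of these: int(A) = {bravo, charlie}.
cl(A) = ⋂ {C closed : A ⊆ C}. Closed sets containing A: {bravo, charlie, delta}.
Intersecting these: cl(A) = {bravo, charlie, delta}.
∂A = cl(A) ∖ int(A) = {bravo, charlie, delta} ∖ {bravo, charlie} = {delta}.


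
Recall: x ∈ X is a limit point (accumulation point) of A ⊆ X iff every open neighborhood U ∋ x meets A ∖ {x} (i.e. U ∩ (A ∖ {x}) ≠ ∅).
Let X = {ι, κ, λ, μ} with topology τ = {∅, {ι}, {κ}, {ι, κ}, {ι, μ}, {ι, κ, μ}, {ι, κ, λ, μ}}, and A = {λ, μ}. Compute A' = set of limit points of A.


A' = {λ}

For each x ∈ X, list the open sets U ∈ τ with x ∈ U, then check whether U ∩ (A ∖ {x}) ≠ ∅ for every such U.
  x = ι: open {ι} ∋ x has {ι} ∩ (A ∖ {ι}) = ∅, so x is NOT a limit point.
  x = κ: open {κ} ∋ x has {κ} ∩ (A ∖ {κ}) = ∅, so x is NOT a limit point.
  x = λ: opens ∋ x are {ι, κ, λ, μ}; each meets A ∖ {λ}, so x IS a limit point.
  x = μ: open {ι, μ} ∋ x has {ι, μ} ∩ (A ∖ {μ}) = ∅, so x is NOT a limit point.
Collecting: A' = {λ}.


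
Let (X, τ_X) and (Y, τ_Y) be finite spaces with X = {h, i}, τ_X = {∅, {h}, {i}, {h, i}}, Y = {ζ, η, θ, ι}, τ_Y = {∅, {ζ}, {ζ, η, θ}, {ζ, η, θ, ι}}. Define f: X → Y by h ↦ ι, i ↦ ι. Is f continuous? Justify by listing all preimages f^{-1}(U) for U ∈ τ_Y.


f IS continuous.

Compute f^{-1}(U) for each U ∈ τ_Y:
  U = ∅: f^{-1}(U) = ∅ ∈ τ_X ✓.
  U = {ζ}: f^{-1}(U) = ∅ ∈ τ_X ✓.
  U = {ζ, η, θ}: f^{-1}(U) = ∅ ∈ τ_X ✓.
  U = {ζ, η, θ, ι}: f^{-1}(U) = {h, i} ∈ τ_X ✓.
Every preimage lies in τ_X, so f IS continuous.


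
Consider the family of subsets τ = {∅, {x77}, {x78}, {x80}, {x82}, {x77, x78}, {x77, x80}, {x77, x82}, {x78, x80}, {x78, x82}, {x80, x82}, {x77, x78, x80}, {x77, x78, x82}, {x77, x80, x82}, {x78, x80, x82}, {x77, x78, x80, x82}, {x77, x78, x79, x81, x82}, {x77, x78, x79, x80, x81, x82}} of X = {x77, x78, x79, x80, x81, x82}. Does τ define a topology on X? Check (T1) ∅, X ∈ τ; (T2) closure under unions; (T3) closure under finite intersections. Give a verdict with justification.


τ IS a topology on X.

Axiom (T1): ∅ ∈ τ? Yes; X ∈ τ? Yes.
Axiom (T2/T3): check pairwise unions and intersections of members of τ.
All pairwise intersections and unions checked — each lies in τ. Therefore τ satisfies (T1), (T2), (T3): it IS a topology on X.


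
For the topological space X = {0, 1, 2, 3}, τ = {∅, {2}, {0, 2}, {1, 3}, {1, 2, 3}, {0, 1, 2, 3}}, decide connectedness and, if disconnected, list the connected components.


(X, τ) is disconnected; components = [{0, 2}, {1, 3}].

Find clopen sets (U ∈ τ with X ∖ U ∈ τ):
  U = ∅, X ∖ U = {0, 1, 2, 3} — both open, so U is clopen.
  U = {0, 2}, X ∖ U = {1, 3} — both open, so U is clopen.
  U = {1, 3}, X ∖ U = {0, 2} — both open, so U is clopen.
  U = {0, 1, 2, 3}, X ∖ U = ∅ — both open, so U is clopen.
Nontrivial clopen(s) exist: e.g. {0, 2}. So (X, τ) is disconnected.
Compute connected components by grouping points that agree on all clopens:
  component: {0, 2}
  component: {1, 3}


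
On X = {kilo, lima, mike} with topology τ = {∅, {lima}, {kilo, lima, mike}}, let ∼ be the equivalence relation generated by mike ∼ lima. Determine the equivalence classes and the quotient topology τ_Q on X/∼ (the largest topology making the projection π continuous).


X/∼ = {[kilo], [lima=mike]}; |τ_Q| = 2.

Equivalence classes: [kilo], [lima=mike].
Quotient map π: X → X/∼ sends kilo ↦ [kilo], lima ↦ [lima=mike], mike ↦ [lima=mike].
For each subset V ⊆ X/∼, compute π^{-1}(V) ⊆ X and check whether π^{-1}(V) ∈ τ. V is open in τ_Q iff π^{-1}(V) ∈ τ.
  V = {}: π^{-1}(V) = ∅ ∈ τ ✓.
  V = {[kilo]}: π^{-1}(V) = {kilo} ∉ τ ✗.
  V = {[lima=mike]}: π^{-1}(V) = {lima, mike} ∉ τ ✗.
  V = {[kilo], [lima=mike]}: π^{-1}(V) = {kilo, lima, mike} ∈ τ ✓.
Open sets in the quotient: τ_Q = {{}, {[kilo], [lima=mike]}} (2 elements).


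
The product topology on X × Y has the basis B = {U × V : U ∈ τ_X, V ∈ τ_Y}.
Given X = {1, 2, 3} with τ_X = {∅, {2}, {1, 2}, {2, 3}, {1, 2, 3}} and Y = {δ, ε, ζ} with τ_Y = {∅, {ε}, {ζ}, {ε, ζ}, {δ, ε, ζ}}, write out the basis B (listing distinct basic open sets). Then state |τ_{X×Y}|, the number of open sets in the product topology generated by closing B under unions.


Basis B = {∅ × ∅, {2} × {ε}, {2} × {ζ}, {1, 2} × {ε}, {1, 2} × {ζ}, {2} × {ε, ζ}, {2, 3} × {ε}, {2, 3} × {ζ}, {1, 2, 3} × {ε}, {1, 2, 3} × {ζ}, {2} × {δ, ε, ζ}, {1, 2} × {ε, ζ}, {2, 3} × {ε, ζ}, {1, 2} × {δ, ε, ζ}, {1, 2, 3} × {ε, ζ}, {2, 3} × {δ, ε, ζ}, {1, 2, 3} × {δ, ε, ζ}}; |τ_{X×Y}| = 50.

Enumerate products U × V with U ∈ τ_X, V ∈ τ_Y (deduplicated):
  ∅ × ∅ = {} (∅)
  {2} × {ε} = {(2,ε)}
  {2} × {ζ} = {(2,ζ)}
  {1, 2} × {ε} = {(1,ε), (2,ε)}
  {1, 2} × {ζ} = {(1,ζ), (2,ζ)}
  {2} × {ε, ζ} = {(2,ε), (2,ζ)}
  {2, 3} × {ε} = {(2,ε), (3,ε)}
  {2, 3} × {ζ} = {(2,ζ), (3,ζ)}
  {1, 2, 3} × {ε} = {(1,ε), (2,ε), (3,ε)}
  {1, 2, 3} × {ζ} = {(1,ζ), (2,ζ), (3,ζ)}
  {2} × {δ, ε, ζ} = {(2,δ), (2,ε), (2,ζ)}
  {1, 2} × {ε, ζ} = {(1,ε), (1,ζ), (2,ε), (2,ζ)}
  {2, 3} × {ε, ζ} = {(2,ε), (2,ζ), (3,ε), (3,ζ)}
  {1, 2} × {δ, ε, ζ} = {(1,δ), (1,ε), (1,ζ), (2,δ), (2,ε), (2,ζ)}
  {1, 2, 3} × {ε, ζ} = {(1,ε), (1,ζ), (2,ε), (2,ζ), (3,ε), (3,ζ)}
  {2, 3} × {δ, ε, ζ} = {(2,δ), (2,ε), (2,ζ), (3,δ), (3,ε), (3,ζ)}
  {1, 2, 3} × {δ, ε, ζ} = {(1,δ), (1,ε), (1,ζ), (2,δ), (2,ε), (2,ζ), (3,δ), (3,ε), (3,ζ)}
These 17 distinct sets form the basis B.
Close under arbitrary unions to get τ_{X×Y}; counting gives |τ_{X×Y}| = 50.


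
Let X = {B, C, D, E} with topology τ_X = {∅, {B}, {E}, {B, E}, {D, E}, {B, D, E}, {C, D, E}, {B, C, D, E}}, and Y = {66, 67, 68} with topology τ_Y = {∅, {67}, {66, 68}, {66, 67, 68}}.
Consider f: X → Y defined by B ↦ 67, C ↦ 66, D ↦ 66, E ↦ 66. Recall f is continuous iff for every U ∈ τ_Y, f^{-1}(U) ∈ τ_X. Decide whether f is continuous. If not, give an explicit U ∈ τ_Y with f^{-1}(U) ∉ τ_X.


f IS continuous.

Compute f^{-1}(U) for each U ∈ τ_Y:
  U = ∅: f^{-1}(U) = ∅ ∈ τ_X ✓.
  U = {67}: f^{-1}(U) = {B} ∈ τ_X ✓.
  U = {66, 68}: f^{-1}(U) = {C, D, E} ∈ τ_X ✓.
  U = {66, 67, 68}: f^{-1}(U) = {B, C, D, E} ∈ τ_X ✓.
Every preimage lies in τ_X, so f IS continuous.


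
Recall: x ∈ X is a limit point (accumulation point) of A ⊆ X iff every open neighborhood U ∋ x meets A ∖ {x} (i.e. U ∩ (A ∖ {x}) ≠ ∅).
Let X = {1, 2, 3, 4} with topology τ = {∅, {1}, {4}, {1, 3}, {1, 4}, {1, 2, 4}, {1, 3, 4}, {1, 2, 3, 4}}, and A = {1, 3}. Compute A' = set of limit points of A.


A' = {2, 3}

For each x ∈ X, list the open sets U ∈ τ with x ∈ U, then check whether U ∩ (A ∖ {x}) ≠ ∅ for every such U.
  x = 1: open {1} ∋ x has {1} ∩ (A ∖ {1}) = ∅, so x is NOT a limit point.
  x = 2: opens ∋ x are {1, 2, 4}, {1, 2, 3, 4}; each meets A ∖ {2}, so x IS a limit point.
  x = 3: opens ∋ x are {1, 3}, {1, 3, 4}, {1, 2, 3, 4}; each meets A ∖ {3}, so x IS a limit point.
  x = 4: open {4} ∋ x has {4} ∩ (A ∖ {4}) = ∅, so x is NOT a limit point.
Collecting: A' = {2, 3}.


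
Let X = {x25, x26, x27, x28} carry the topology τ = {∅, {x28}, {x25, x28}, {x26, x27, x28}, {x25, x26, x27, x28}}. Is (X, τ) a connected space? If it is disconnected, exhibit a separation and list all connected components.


(X, τ) is connected.

Find clopen sets (U ∈ τ with X ∖ U ∈ τ):
  U = ∅, X ∖ U = {x25, x26, x27, x28} — both open, so U is clopen.
  U = {x25, x26, x27, x28}, X ∖ U = ∅ — both open, so U is clopen.
Only trivial clopens (∅ and X) exist, so (X, τ) is connected.
Compute connected components by grouping points that agree on all clopens:
  component: {x25, x26, x27, x28}


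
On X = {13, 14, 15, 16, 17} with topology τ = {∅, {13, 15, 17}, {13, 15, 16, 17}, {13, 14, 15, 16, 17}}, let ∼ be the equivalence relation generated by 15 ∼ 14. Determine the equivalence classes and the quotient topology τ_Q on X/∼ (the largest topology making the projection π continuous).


X/∼ = {[13], [14=15], [16], [17]}; |τ_Q| = 2.

Equivalence classes: [13], [14=15], [16], [17].
Quotient map π: X → X/∼ sends 13 ↦ [13], 14 ↦ [14=15], 15 ↦ [14=15], 16 ↦ [16], 17 ↦ [17].
For each subset V ⊆ X/∼, compute π^{-1}(V) ⊆ X and check whether π^{-1}(V) ∈ τ. V is open in τ_Q iff π^{-1}(V) ∈ τ.
  V = {}: π^{-1}(V) = ∅ ∈ τ ✓.
  V = {[13]}: π^{-1}(V) = {13} ∉ τ ✗.
  V = {[14=15]}: π^{-1}(V) = {14, 15} ∉ τ ✗.
  V = {[13], [14=15]}: π^{-1}(V) = {13, 14, 15} ∉ τ ✗.
  V = {[16]}: π^{-1}(V) = {16} ∉ τ ✗.
  V = {[13], [16]}: π^{-1}(V) = {13, 16} ∉ τ ✗.
  V = {[14=15], [16]}: π^{-1}(V) = {14, 15, 16} ∉ τ ✗.
  V = {[13], [14=15], [16]}: π^{-1}(V) = {13, 14, 15, 16} ∉ τ ✗.
  V = {[17]}: π^{-1}(V) = {17} ∉ τ ✗.
  V = {[13], [17]}: π^{-1}(V) = {13, 17} ∉ τ ✗.
  V = {[14=15], [17]}: π^{-1}(V) = {14, 15, 17} ∉ τ ✗.
  V = {[13], [14=15], [17]}: π^{-1}(V) = {13, 14, 15, 17} ∉ τ ✗.
  V = {[16], [17]}: π^{-1}(V) = {16, 17} ∉ τ ✗.
  V = {[13], [16], [17]}: π^{-1}(V) = {13, 16, 17} ∉ τ ✗.
  V = {[14=15], [16], [17]}: π^{-1}(V) = {14, 15, 16, 17} ∉ τ ✗.
  V = {[13], [14=15], [16], [17]}: π^{-1}(V) = {13, 14, 15, 16, 17} ∈ τ ✓.
Open sets in the quotient: τ_Q = {{}, {[13], [14=15], [16], [17]}} (2 elements).


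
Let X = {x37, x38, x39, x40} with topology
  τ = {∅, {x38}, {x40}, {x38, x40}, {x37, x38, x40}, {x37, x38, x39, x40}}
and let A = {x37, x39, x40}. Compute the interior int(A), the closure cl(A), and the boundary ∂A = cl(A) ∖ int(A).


int(A) = {x40}, cl(A) = {x37, x39, x40}, ∂A = {x37, x39}.

Closed sets in (X, τ) are complements of opens:
  closed(X, τ) = {∅, {x39}, {x37, x39}, {x37, x38, x39}, {x37, x39, x40}, {x37, x38, x39, x40}}.
int(A) = ⋃ {U ∈ τ : U ⊆ A}. Opens contained in A: ∅, {x40}.
Taking the union of these: int(A) = {x40}.
cl(A) = ⋂ {C closed : A ⊆ C}. Closed sets containing A: {x37, x39, x40}, {x37, x38, x39, x40}.
Intersecting these: cl(A) = {x37, x39, x40}.
∂A = cl(A) ∖ int(A) = {x37, x39, x40} ∖ {x40} = {x37, x39}.


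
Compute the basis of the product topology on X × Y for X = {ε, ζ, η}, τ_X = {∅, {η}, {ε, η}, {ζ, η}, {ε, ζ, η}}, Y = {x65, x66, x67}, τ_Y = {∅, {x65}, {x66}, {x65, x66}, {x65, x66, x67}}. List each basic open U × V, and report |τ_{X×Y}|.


Basis B = {∅ × ∅, {η} × {x65}, {η} × {x66}, {ε, η} × {x65}, {ε, η} × {x66}, {ζ, η} × {x65}, {ζ, η} × {x66}, {η} × {x65, x66}, {ε, ζ, η} × {x65}, {ε, ζ, η} × {x66}, {η} × {x65, x66, x67}, {ε, η} × {x65, x66}, {ζ, η} × {x65, x66}, {ε, η} × {x65, x66, x67}, {ε, ζ, η} × {x65, x66}, {ζ, η} × {x65, x66, x67}, {ε, ζ, η} × {x65, x66, x67}}; |τ_{X×Y}| = 50.

Enumerate products U × V with U ∈ τ_X, V ∈ τ_Y (deduplicated):
  ∅ × ∅ = {} (∅)
  {η} × {x65} = {(η,x65)}
  {η} × {x66} = {(η,x66)}
  {ε, η} × {x65} = {(ε,x65), (η,x65)}
  {ε, η} × {x66} = {(ε,x66), (η,x66)}
  {ζ, η} × {x65} = {(ζ,x65), (η,x65)}
  {ζ, η} × {x66} = {(ζ,x66), (η,x66)}
  {η} × {x65, x66} = {(η,x65), (η,x66)}
  {ε, ζ, η} × {x65} = {(ε,x65), (ζ,x65), (η,x65)}
  {ε, ζ, η} × {x66} = {(ε,x66), (ζ,x66), (η,x66)}
  {η} × {x65, x66, x67} = {(η,x65), (η,x66), (η,x67)}
  {ε, η} × {x65, x66} = {(ε,x65), (ε,x66), (η,x65), (η,x66)}
  {ζ, η} × {x65, x66} = {(ζ,x65), (ζ,x66), (η,x65), (η,x66)}
  {ε, η} × {x65, x66, x67} = {(ε,x65), (ε,x66), (ε,x67), (η,x65), (η,x66), (η,x67)}
  {ε, ζ, η} × {x65, x66} = {(ε,x65), (ε,x66), (ζ,x65), (ζ,x66), (η,x65), (η,x66)}
  {ζ, η} × {x65, x66, x67} = {(ζ,x65), (ζ,x66), (ζ,x67), (η,x65), (η,x66), (η,x67)}
  {ε, ζ, η} × {x65, x66, x67} = {(ε,x65), (ε,x66), (ε,x67), (ζ,x65), (ζ,x66), (ζ,x67), (η,x65), (η,x66), (η,x67)}
These 17 distinct sets form the basis B.
Close under arbitrary unions to get τ_{X×Y}; counting gives |τ_{X×Y}| = 50.


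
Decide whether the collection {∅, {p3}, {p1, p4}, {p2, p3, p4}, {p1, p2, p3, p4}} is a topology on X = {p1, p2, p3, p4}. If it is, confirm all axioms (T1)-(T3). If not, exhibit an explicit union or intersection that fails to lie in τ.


τ is NOT a topology on X.

Axiom (T1): ∅ ∈ τ? Yes; X ∈ τ? Yes.
Axiom (T2/T3): check pairwise unions and intersections of members of τ.
Counterexample for (T2): {p3} ∪ {p1, p4} = {p1, p3, p4} ∉ τ. Therefore τ is NOT a topology.


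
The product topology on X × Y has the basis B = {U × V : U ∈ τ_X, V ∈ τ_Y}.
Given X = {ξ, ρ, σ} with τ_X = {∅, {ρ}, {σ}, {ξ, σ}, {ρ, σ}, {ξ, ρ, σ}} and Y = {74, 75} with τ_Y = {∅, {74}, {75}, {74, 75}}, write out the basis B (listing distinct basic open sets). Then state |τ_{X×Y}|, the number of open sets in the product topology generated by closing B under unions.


Basis B = {∅ × ∅, {ρ} × {74}, {ρ} × {75}, {σ} × {74}, {σ} × {75}, {ξ, σ} × {74}, {ξ, σ} × {75}, {ρ} × {74, 75}, {ρ, σ} × {74}, {ρ, σ} × {75}, {σ} × {74, 75}, {ξ, ρ, σ} × {74}, {ξ, ρ, σ} × {75}, {ξ, σ} × {74, 75}, {ρ, σ} × {74, 75}, {ξ, ρ, σ} × {74, 75}}; |τ_{X×Y}| = 36.

Enumerate products U × V with U ∈ τ_X, V ∈ τ_Y (deduplicated):
  ∅ × ∅ = {} (∅)
  {ρ} × {74} = {(ρ,74)}
  {ρ} × {75} = {(ρ,75)}
  {σ} × {74} = {(σ,74)}
  {σ} × {75} = {(σ,75)}
  {ξ, σ} × {74} = {(ξ,74), (σ,74)}
  {ξ, σ} × {75} = {(ξ,75), (σ,75)}
  {ρ} × {74, 75} = {(ρ,74), (ρ,75)}
  {ρ, σ} × {74} = {(ρ,74), (σ,74)}
  {ρ, σ} × {75} = {(ρ,75), (σ,75)}
  {σ} × {74, 75} = {(σ,74), (σ,75)}
  {ξ, ρ, σ} × {74} = {(ξ,74), (ρ,74), (σ,74)}
  {ξ, ρ, σ} × {75} = {(ξ,75), (ρ,75), (σ,75)}
  {ξ, σ} × {74, 75} = {(ξ,74), (ξ,75), (σ,74), (σ,75)}
  {ρ, σ} × {74, 75} = {(ρ,74), (ρ,75), (σ,74), (σ,75)}
  {ξ, ρ, σ} × {74, 75} = {(ξ,74), (ξ,75), (ρ,74), (ρ,75), (σ,74), (σ,75)}
These 16 distinct sets form the basis B.
Close under arbitrary unions to get τ_{X×Y}; counting gives |τ_{X×Y}| = 36.


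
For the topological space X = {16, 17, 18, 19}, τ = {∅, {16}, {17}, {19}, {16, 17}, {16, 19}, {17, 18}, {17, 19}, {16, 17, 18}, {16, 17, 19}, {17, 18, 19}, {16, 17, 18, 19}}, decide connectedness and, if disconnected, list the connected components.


(X, τ) is disconnected; components = [{16}, {19}, {17, 18}].

Find clopen sets (U ∈ τ with X ∖ U ∈ τ):
  U = ∅, X ∖ U = {16, 17, 18, 19} — both open, so U is clopen.
  U = {16}, X ∖ U = {17, 18, 19} — both open, so U is clopen.
  U = {19}, X ∖ U = {16, 17, 18} — both open, so U is clopen.
  U = {16, 19}, X ∖ U = {17, 18} — both open, so U is clopen.
  U = {17, 18}, X ∖ U = {16, 19} — both open, so U is clopen.
  U = {16, 17, 18}, X ∖ U = {19} — both open, so U is clopen.
  U = {17, 18, 19}, X ∖ U = {16} — both open, so U is clopen.
  U = {16, 17, 18, 19}, X ∖ U = ∅ — both open, so U is clopen.
Nontrivial clopen(s) exist: e.g. {19}. So (X, τ) is disconnected.
Compute connected components by grouping points that agree on all clopens:
  component: {16}
  component: {19}
  component: {17, 18}


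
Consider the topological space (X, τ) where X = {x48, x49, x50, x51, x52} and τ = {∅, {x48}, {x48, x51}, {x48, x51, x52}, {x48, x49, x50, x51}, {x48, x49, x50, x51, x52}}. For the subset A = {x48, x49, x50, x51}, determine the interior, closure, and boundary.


int(A) = {x48, x49, x50, x51}, cl(A) = {x48, x49, x50, x51, x52}, ∂A = {x52}.

Closed sets in (X, τ) are complements of opens:
  closed(X, τ) = {∅, {x52}, {x49, x50}, {x49, x50, x52}, {x49, x50, x51, x52}, {x48, x49, x50, x51, x52}}.
int(A) = ⋃ {U ∈ τ : U ⊆ A}. Opens contained in A: ∅, {x48}, {x48, x51}, {x48, x49, x50, x51}.
Taking the union of these: int(A) = {x48, x49, x50, x51}.
cl(A) = ⋂ {C closed : A ⊆ C}. Closed sets containing A: {x48, x49, x50, x51, x52}.
Intersecting these: cl(A) = {x48, x49, x50, x51, x52}.
∂A = cl(A) ∖ int(A) = {x48, x49, x50, x51, x52} ∖ {x48, x49, x50, x51} = {x52}.


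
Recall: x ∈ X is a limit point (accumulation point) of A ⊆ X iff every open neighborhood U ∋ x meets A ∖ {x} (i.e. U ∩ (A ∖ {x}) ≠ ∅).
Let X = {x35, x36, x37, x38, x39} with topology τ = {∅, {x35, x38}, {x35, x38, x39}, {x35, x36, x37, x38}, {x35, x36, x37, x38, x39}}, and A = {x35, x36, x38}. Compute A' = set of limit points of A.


A' = {x35, x36, x37, x38, x39}

For each x ∈ X, list the open sets U ∈ τ with x ∈ U, then check whether U ∩ (A ∖ {x}) ≠ ∅ for every such U.
  x = x35: opens ∋ x are {x35, x38}, {x35, x38, x39}, {x35, x36, x37, x38}, {x35, x36, x37, x38, x39}; each meets A ∖ {x35}, so x IS a limit point.
  x = x36: opens ∋ x are {x35, x36, x37, x38}, {x35, x36, x37, x38, x39}; each meets A ∖ {x36}, so x IS a limit point.
  x = x37: opens ∋ x are {x35, x36, x37, x38}, {x35, x36, x37, x38, x39}; each meets A ∖ {x37}, so x IS a limit point.
  x = x38: opens ∋ x are {x35, x38}, {x35, x38, x39}, {x35, x36, x37, x38}, {x35, x36, x37, x38, x39}; each meets A ∖ {x38}, so x IS a limit point.
  x = x39: opens ∋ x are {x35, x38, x39}, {x35, x36, x37, x38, x39}; each meets A ∖ {x39}, so x IS a limit point.
Collecting: A' = {x35, x36, x37, x38, x39}.


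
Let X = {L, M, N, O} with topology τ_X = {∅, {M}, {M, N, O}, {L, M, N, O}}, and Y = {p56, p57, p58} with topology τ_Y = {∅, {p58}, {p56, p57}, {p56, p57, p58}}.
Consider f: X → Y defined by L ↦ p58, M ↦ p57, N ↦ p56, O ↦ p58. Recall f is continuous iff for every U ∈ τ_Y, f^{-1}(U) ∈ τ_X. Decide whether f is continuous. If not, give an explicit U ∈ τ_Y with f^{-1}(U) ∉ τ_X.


f is NOT continuous.

Compute f^{-1}(U) for each U ∈ τ_Y:
  U = ∅: f^{-1}(U) = ∅ ∈ τ_X ✓.
  U = {p58}: f^{-1}(U) = {L, O} ∉ τ_X ✗.
  U = {p56, p57}: f^{-1}(U) = {M, N} ∉ τ_X ✗.
  U = {p56, p57, p58}: f^{-1}(U) = {L, M, N, O} ∈ τ_X ✓.
Found U = {p58} with f^{-1}(U) = {L, O} not in τ_X. Therefore f is NOT continuous.


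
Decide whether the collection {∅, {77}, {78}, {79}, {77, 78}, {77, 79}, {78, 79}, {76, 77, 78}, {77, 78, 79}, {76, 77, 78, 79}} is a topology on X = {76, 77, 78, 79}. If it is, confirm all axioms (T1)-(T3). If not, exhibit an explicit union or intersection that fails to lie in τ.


τ IS a topology on X.

Axiom (T1): ∅ ∈ τ? Yes; X ∈ τ? Yes.
Axiom (T2/T3): check pairwise unions and intersections of members of τ.
All pairwise intersections and unions checked — each lies in τ. Therefore τ satisfies (T1), (T2), (T3): it IS a topology on X.


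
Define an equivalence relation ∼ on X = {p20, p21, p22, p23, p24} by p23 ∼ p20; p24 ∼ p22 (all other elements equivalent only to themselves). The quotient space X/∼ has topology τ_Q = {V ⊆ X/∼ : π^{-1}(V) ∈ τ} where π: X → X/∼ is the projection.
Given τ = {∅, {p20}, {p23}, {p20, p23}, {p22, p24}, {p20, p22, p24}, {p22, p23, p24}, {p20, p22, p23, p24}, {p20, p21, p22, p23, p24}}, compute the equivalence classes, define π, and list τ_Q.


X/∼ = {[p20=p23], [p21], [p22=p24]}; |τ_Q| = 5.

Equivalence classes: [p20=p23], [p21], [p22=p24].
Quotient map π: X → X/∼ sends p20 ↦ [p20=p23], p21 ↦ [p21], p22 ↦ [p22=p24], p23 ↦ [p20=p23], p24 ↦ [p22=p24].
For each subset V ⊆ X/∼, compute π^{-1}(V) ⊆ X and check whether π^{-1}(V) ∈ τ. V is open in τ_Q iff π^{-1}(V) ∈ τ.
  V = {}: π^{-1}(V) = ∅ ∈ τ ✓.
  V = {[p20=p23]}: π^{-1}(V) = {p20, p23} ∈ τ ✓.
  V = {[p21]}: π^{-1}(V) = {p21} ∉ τ ✗.
  V = {[p20=p23], [p21]}: π^{-1}(V) = {p20, p21, p23} ∉ τ ✗.
  V = {[p22=p24]}: π^{-1}(V) = {p22, p24} ∈ τ ✓.
  V = {[p20=p23], [p22=p24]}: π^{-1}(V) = {p20, p22, p23, p24} ∈ τ ✓.
  V = {[p21], [p22=p24]}: π^{-1}(V) = {p21, p22, p24} ∉ τ ✗.
  V = {[p20=p23], [p21], [p22=p24]}: π^{-1}(V) = {p20, p21, p22, p23, p24} ∈ τ ✓.
Open sets in the quotient: τ_Q = {{}, {[p20=p23]}, {[p22=p24]}, {[p20=p23], [p22=p24]}, {[p20=p23], [p21], [p22=p24]}} (5 elements).


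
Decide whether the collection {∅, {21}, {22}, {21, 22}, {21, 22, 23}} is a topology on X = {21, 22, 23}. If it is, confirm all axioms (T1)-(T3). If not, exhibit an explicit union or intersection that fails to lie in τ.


τ IS a topology on X.

Axiom (T1): ∅ ∈ τ? Yes; X ∈ τ? Yes.
Axiom (T2/T3): check pairwise unions and intersections of members of τ.
All pairwise intersections and unions checked — each lies in τ. Therefore τ satisfies (T1), (T2), (T3): it IS a topology on X.


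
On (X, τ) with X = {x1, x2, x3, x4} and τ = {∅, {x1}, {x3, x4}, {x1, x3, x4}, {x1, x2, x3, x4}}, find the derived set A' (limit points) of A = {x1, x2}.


A' = {x2}

For each x ∈ X, list the open sets U ∈ τ with x ∈ U, then check whether U ∩ (A ∖ {x}) ≠ ∅ for every such U.
  x = x1: open {x1} ∋ x has {x1} ∩ (A ∖ {x1}) = ∅, so x is NOT a limit point.
  x = x2: opens ∋ x are {x1, x2, x3, x4}; each meets A ∖ {x2}, so x IS a limit point.
  x = x3: open {x3, x4} ∋ x has {x3, x4} ∩ (A ∖ {x3}) = ∅, so x is NOT a limit point.
  x = x4: open {x3, x4} ∋ x has {x3, x4} ∩ (A ∖ {x4}) = ∅, so x is NOT a limit point.
Collecting: A' = {x2}.


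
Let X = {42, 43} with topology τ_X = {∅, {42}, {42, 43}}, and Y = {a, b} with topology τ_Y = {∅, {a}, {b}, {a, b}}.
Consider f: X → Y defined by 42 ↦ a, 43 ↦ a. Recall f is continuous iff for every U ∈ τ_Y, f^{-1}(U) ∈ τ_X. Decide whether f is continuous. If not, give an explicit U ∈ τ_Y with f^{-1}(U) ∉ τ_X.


f IS continuous.

Compute f^{-1}(U) for each U ∈ τ_Y:
  U = ∅: f^{-1}(U) = ∅ ∈ τ_X ✓.
  U = {a}: f^{-1}(U) = {42, 43} ∈ τ_X ✓.
  U = {b}: f^{-1}(U) = ∅ ∈ τ_X ✓.
  U = {a, b}: f^{-1}(U) = {42, 43} ∈ τ_X ✓.
Every preimage lies in τ_X, so f IS continuous.


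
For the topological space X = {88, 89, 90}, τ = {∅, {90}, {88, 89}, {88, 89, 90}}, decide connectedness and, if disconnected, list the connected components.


(X, τ) is disconnected; components = [{90}, {88, 89}].

Find clopen sets (U ∈ τ with X ∖ U ∈ τ):
  U = ∅, X ∖ U = {88, 89, 90} — both open, so U is clopen.
  U = {90}, X ∖ U = {88, 89} — both open, so U is clopen.
  U = {88, 89}, X ∖ U = {90} — both open, so U is clopen.
  U = {88, 89, 90}, X ∖ U = ∅ — both open, so U is clopen.
Nontrivial clopen(s) exist: e.g. {90}. So (X, τ) is disconnected.
Compute connected components by grouping points that agree on all clopens:
  component: {90}
  component: {88, 89}


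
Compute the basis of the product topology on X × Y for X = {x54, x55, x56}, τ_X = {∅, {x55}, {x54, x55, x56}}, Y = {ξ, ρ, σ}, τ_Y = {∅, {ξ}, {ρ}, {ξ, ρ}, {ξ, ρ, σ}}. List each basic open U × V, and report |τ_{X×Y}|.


Basis B = {∅ × ∅, {x55} × {ξ}, {x55} × {ρ}, {x55} × {ξ, ρ}, {x54, x55, x56} × {ξ}, {x54, x55, x56} × {ρ}, {x55} × {ξ, ρ, σ}, {x54, x55, x56} × {ξ, ρ}, {x54, x55, x56} × {ξ, ρ, σ}}; |τ_{X×Y}| = 14.

Enumerate products U × V with U ∈ τ_X, V ∈ τ_Y (deduplicated):
  ∅ × ∅ = {} (∅)
  {x55} × {ξ} = {(x55,ξ)}
  {x55} × {ρ} = {(x55,ρ)}
  {x55} × {ξ, ρ} = {(x55,ξ), (x55,ρ)}
  {x54, x55, x56} × {ξ} = {(x54,ξ), (x55,ξ), (x56,ξ)}
  {x54, x55, x56} × {ρ} = {(x54,ρ), (x55,ρ), (x56,ρ)}
  {x55} × {ξ, ρ, σ} = {(x55,ξ), (x55,ρ), (x55,σ)}
  {x54, x55, x56} × {ξ, ρ} = {(x54,ξ), (x54,ρ), (x55,ξ), (x55,ρ), (x56,ξ), (x56,ρ)}
  {x54, x55, x56} × {ξ, ρ, σ} = {(x54,ξ), (x54,ρ), (x54,σ), (x55,ξ), (x55,ρ), (x55,σ), (x56,ξ), (x56,ρ), (x56,σ)}
These 9 distinct sets form the basis B.
Close under arbitrary unions to get τ_{X×Y}; counting gives |τ_{X×Y}| = 14.


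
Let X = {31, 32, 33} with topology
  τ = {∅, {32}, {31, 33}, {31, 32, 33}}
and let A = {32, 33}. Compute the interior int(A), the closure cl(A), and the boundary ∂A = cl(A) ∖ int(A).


int(A) = {32}, cl(A) = {31, 32, 33}, ∂A = {31, 33}.

Closed sets in (X, τ) are complements of opens:
  closed(X, τ) = {∅, {32}, {31, 33}, {31, 32, 33}}.
int(A) = ⋃ {U ∈ τ : U ⊆ A}. Opens contained in A: ∅, {32}.
Taking the union of these: int(A) = {32}.
cl(A) = ⋂ {C closed : A ⊆ C}. Closed sets containing A: {31, 32, 33}.
Intersecting these: cl(A) = {31, 32, 33}.
∂A = cl(A) ∖ int(A) = {31, 32, 33} ∖ {32} = {31, 33}.


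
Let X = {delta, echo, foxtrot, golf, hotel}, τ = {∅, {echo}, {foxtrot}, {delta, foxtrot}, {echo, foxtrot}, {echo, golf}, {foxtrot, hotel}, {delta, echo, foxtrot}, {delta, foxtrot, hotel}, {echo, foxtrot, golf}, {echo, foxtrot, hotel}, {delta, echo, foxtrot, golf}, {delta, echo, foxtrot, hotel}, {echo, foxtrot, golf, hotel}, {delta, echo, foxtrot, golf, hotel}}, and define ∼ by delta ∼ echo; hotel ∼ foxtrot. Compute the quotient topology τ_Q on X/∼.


X/∼ = {[delta=echo], [foxtrot=hotel], [golf]}; |τ_Q| = 4.

Equivalence classes: [delta=echo], [foxtrot=hotel], [golf].
Quotient map π: X → X/∼ sends delta ↦ [delta=echo], echo ↦ [delta=echo], foxtrot ↦ [foxtrot=hotel], golf ↦ [golf], hotel ↦ [foxtrot=hotel].
For each subset V ⊆ X/∼, compute π^{-1}(V) ⊆ X and check whether π^{-1}(V) ∈ τ. V is open in τ_Q iff π^{-1}(V) ∈ τ.
  V = {}: π^{-1}(V) = ∅ ∈ τ ✓.
  V = {[delta=echo]}: π^{-1}(V) = {delta, echo} ∉ τ ✗.
  V = {[foxtrot=hotel]}: π^{-1}(V) = {foxtrot, hotel} ∈ τ ✓.
  V = {[delta=echo], [foxtrot=hotel]}: π^{-1}(V) = {delta, echo, foxtrot, hotel} ∈ τ ✓.
  V = {[golf]}: π^{-1}(V) = {golf} ∉ τ ✗.
  V = {[delta=echo], [golf]}: π^{-1}(V) = {delta, echo, golf} ∉ τ ✗.
  V = {[foxtrot=hotel], [golf]}: π^{-1}(V) = {foxtrot, golf, hotel} ∉ τ ✗.
  V = {[delta=echo], [foxtrot=hotel], [golf]}: π^{-1}(V) = {delta, echo, foxtrot, golf, hotel} ∈ τ ✓.
Open sets in the quotient: τ_Q = {{}, {[foxtrot=hotel]}, {[delta=echo], [foxtrot=hotel]}, {[delta=echo], [foxtrot=hotel], [golf]}} (4 elements).


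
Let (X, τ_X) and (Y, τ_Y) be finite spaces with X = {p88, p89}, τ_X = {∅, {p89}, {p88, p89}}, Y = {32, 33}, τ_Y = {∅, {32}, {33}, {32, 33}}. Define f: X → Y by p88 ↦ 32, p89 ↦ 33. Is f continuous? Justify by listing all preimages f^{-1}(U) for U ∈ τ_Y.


f is NOT continuous.

Compute f^{-1}(U) for each U ∈ τ_Y:
  U = ∅: f^{-1}(U) = ∅ ∈ τ_X ✓.
  U = {32}: f^{-1}(U) = {p88} ∉ τ_X ✗.
  U = {33}: f^{-1}(U) = {p89} ∈ τ_X ✓.
  U = {32, 33}: f^{-1}(U) = {p88, p89} ∈ τ_X ✓.
Found U = {32} with f^{-1}(U) = {p88} not in τ_X. Therefore f is NOT continuous.


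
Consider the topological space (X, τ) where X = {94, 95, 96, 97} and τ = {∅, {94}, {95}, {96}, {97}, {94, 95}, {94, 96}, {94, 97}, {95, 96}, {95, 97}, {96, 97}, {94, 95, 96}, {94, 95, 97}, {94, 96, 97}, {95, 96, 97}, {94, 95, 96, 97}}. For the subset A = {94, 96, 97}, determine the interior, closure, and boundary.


int(A) = {94, 96, 97}, cl(A) = {94, 96, 97}, ∂A = ∅.

Closed sets in (X, τ) are complements of opens:
  closed(X, τ) = {∅, {94}, {95}, {96}, {97}, {94, 95}, {94, 96}, {94, 97}, {95, 96}, {95, 97}, {96, 97}, {94, 95, 96}, {94, 95, 97}, {94, 96, 97}, {95, 96, 97}, {94, 95, 96, 97}}.
int(A) = ⋃ {U ∈ τ : U ⊆ A}. Opens contained in A: ∅, {94}, {96}, {97}, {94, 96}, {94, 97}, {96, 97}, {94, 96, 97}.
Taking the union of these: int(A) = {94, 96, 97}.
cl(A) = ⋂ {C closed : A ⊆ C}. Closed sets containing A: {94, 96, 97}, {94, 95, 96, 97}.
Intersecting these: cl(A) = {94, 96, 97}.
∂A = cl(A) ∖ int(A) = {94, 96, 97} ∖ {94, 96, 97} = ∅.


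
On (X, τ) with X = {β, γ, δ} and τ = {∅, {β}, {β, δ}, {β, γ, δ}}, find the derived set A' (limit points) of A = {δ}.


A' = {γ}

For each x ∈ X, list the open sets U ∈ τ with x ∈ U, then check whether U ∩ (A ∖ {x}) ≠ ∅ for every such U.
  x = β: open {β} ∋ x has {β} ∩ (A ∖ {β}) = ∅, so x is NOT a limit point.
  x = γ: opens ∋ x are {β, γ, δ}; each meets A ∖ {γ}, so x IS a limit point.
  x = δ: open {β, δ} ∋ x has {β, δ} ∩ (A ∖ {δ}) = ∅, so x is NOT a limit point.
Collecting: A' = {γ}.


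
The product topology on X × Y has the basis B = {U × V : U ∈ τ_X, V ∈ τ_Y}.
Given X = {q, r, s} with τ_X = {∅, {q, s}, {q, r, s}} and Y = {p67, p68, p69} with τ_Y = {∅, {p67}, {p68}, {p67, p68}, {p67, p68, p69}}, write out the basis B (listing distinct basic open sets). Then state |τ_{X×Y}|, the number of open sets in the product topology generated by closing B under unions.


Basis B = {∅ × ∅, {q, s} × {p67}, {q, s} × {p68}, {q, r, s} × {p67}, {q, r, s} × {p68}, {q, s} × {p67, p68}, {q, s} × {p67, p68, p69}, {q, r, s} × {p67, p68}, {q, r, s} × {p67, p68, p69}}; |τ_{X×Y}| = 14.

Enumerate products U × V with U ∈ τ_X, V ∈ τ_Y (deduplicated):
  ∅ × ∅ = {} (∅)
  {q, s} × {p67} = {(q,p67), (s,p67)}
  {q, s} × {p68} = {(q,p68), (s,p68)}
  {q, r, s} × {p67} = {(q,p67), (r,p67), (s,p67)}
  {q, r, s} × {p68} = {(q,p68), (r,p68), (s,p68)}
  {q, s} × {p67, p68} = {(q,p67), (q,p68), (s,p67), (s,p68)}
  {q, s} × {p67, p68, p69} = {(q,p67), (q,p68), (q,p69), (s,p67), (s,p68), (s,p69)}
  {q, r, s} × {p67, p68} = {(q,p67), (q,p68), (r,p67), (r,p68), (s,p67), (s,p68)}
  {q, r, s} × {p67, p68, p69} = {(q,p67), (q,p68), (q,p69), (r,p67), (r,p68), (r,p69), (s,p67), (s,p68), (s,p69)}
These 9 distinct sets form the basis B.
Close under arbitrary unions to get τ_{X×Y}; counting gives |τ_{X×Y}| = 14.


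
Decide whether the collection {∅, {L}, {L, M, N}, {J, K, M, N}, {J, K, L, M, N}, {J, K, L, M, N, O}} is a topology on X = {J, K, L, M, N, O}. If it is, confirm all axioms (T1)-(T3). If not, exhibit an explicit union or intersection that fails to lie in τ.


τ is NOT a topology on X.

Axiom (T1): ∅ ∈ τ? Yes; X ∈ τ? Yes.
Axiom (T2/T3): check pairwise unions and intersections of members of τ.
Counterexample for (T3): {L, M, N} ∩ {J, K, M, N} = {M, N} ∉ τ. Therefore τ is NOT a topology.


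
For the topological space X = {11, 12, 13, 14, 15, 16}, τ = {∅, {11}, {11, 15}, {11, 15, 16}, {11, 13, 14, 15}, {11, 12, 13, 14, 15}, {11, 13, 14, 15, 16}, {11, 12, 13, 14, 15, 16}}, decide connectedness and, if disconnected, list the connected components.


(X, τ) is connected.

Find clopen sets (U ∈ τ with X ∖ U ∈ τ):
  U = ∅, X ∖ U = {11, 12, 13, 14, 15, 16} — both open, so U is clopen.
  U = {11, 12, 13, 14, 15, 16}, X ∖ U = ∅ — both open, so U is clopen.
Only trivial clopens (∅ and X) exist, so (X, τ) is connected.
Compute connected components by grouping points that agree on all clopens:
  component: {11, 12, 13, 14, 15, 16}


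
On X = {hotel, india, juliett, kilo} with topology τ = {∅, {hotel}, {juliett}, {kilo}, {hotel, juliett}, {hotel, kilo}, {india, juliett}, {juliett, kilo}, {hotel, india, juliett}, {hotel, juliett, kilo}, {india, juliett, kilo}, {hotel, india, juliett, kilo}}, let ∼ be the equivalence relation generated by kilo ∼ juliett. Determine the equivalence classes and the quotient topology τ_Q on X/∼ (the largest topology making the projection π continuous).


X/∼ = {[hotel], [india], [juliett=kilo]}; |τ_Q| = 6.

Equivalence classes: [hotel], [india], [juliett=kilo].
Quotient map π: X → X/∼ sends hotel ↦ [hotel], india ↦ [india], juliett ↦ [juliett=kilo], kilo ↦ [juliett=kilo].
For each subset V ⊆ X/∼, compute π^{-1}(V) ⊆ X and check whether π^{-1}(V) ∈ τ. V is open in τ_Q iff π^{-1}(V) ∈ τ.
  V = {}: π^{-1}(V) = ∅ ∈ τ ✓.
  V = {[hotel]}: π^{-1}(V) = {hotel} ∈ τ ✓.
  V = {[india]}: π^{-1}(V) = {india} ∉ τ ✗.
  V = {[hotel], [india]}: π^{-1}(V) = {hotel, india} ∉ τ ✗.
  V = {[juliett=kilo]}: π^{-1}(V) = {juliett, kilo} ∈ τ ✓.
  V = {[hotel], [juliett=kilo]}: π^{-1}(V) = {hotel, juliett, kilo} ∈ τ ✓.
  V = {[india], [juliett=kilo]}: π^{-1}(V) = {india, juliett, kilo} ∈ τ ✓.
  V = {[hotel], [india], [juliett=kilo]}: π^{-1}(V) = {hotel, india, juliett, kilo} ∈ τ ✓.
Open sets in the quotient: τ_Q = {{}, {[hotel]}, {[juliett=kilo]}, {[hotel], [juliett=kilo]}, {[india], [juliett=kilo]}, {[hotel], [india], [juliett=kilo]}} (6 elements).


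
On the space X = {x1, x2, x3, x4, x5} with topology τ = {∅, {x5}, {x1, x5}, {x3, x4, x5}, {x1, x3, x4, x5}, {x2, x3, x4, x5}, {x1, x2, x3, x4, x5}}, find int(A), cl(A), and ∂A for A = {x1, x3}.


int(A) = ∅, cl(A) = {x1, x2, x3, x4}, ∂A = {x1, x2, x3, x4}.

Closed sets in (X, τ) are complements of opens:
  closed(X, τ) = {∅, {x1}, {x2}, {x1, x2}, {x2, x3, x4}, {x1, x2, x3, x4}, {x1, x2, x3, x4, x5}}.
int(A) = ⋃ {U ∈ τ : U ⊆ A}. Opens contained in A: ∅.
Taking the union of these: int(A) = ∅.
cl(A) = ⋂ {C closed : A ⊆ C}. Closed sets containing A: {x1, x2, x3, x4}, {x1, x2, x3, x4, x5}.
Intersecting these: cl(A) = {x1, x2, x3, x4}.
∂A = cl(A) ∖ int(A) = {x1, x2, x3, x4} ∖ ∅ = {x1, x2, x3, x4}.


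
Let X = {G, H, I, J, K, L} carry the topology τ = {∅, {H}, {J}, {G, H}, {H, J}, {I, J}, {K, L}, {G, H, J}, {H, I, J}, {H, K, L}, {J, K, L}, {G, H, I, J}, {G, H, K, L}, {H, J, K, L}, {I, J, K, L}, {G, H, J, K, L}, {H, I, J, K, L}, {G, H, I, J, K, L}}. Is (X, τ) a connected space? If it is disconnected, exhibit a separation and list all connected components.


(X, τ) is disconnected; components = [{G, H}, {I, J}, {K, L}].

Find clopen sets (U ∈ τ with X ∖ U ∈ τ):
  U = ∅, X ∖ U = {G, H, I, J, K, L} — both open, so U is clopen.
  U = {G, H}, X ∖ U = {I, J, K, L} — both open, so U is clopen.
  U = {I, J}, X ∖ U = {G, H, K, L} — both open, so U is clopen.
  U = {K, L}, X ∖ U = {G, H, I, J} — both open, so U is clopen.
  U = {G, H, I, J}, X ∖ U = {K, L} — both open, so U is clopen.
  U = {G, H, K, L}, X ∖ U = {I, J} — both open, so U is clopen.
  U = {I, J, K, L}, X ∖ U = {G, H} — both open, so U is clopen.
  U = {G, H, I, J, K, L}, X ∖ U = ∅ — both open, so U is clopen.
Nontrivial clopen(s) exist: e.g. {I, J}. So (X, τ) is disconnected.
Compute connected components by grouping points that agree on all clopens:
  component: {G, H}
  component: {I, J}
  component: {K, L}
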